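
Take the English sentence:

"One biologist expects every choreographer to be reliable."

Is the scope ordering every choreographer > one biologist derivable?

*every choreographer* is the subject of an ECM infinitive — the infinitival complement of an ECM verb is not a scope island, so *every choreographer* can raise into the matrix clause.
With no island boundary between them, the object can take inverse scope over the subject via ordinary QR within the clause.
The sentence is scopally ambiguous between *one biologist* > *every choreographer* and *every choreographer* > *one biologist*.

Yes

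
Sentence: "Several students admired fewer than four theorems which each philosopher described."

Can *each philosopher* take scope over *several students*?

The DP *each philosopher* is contained in the relative clause *which each philosopher described* modifying *fewer than four theorems*.
Relative clauses are scope islands: a quantifier cannot QR out of a relative clause to take scope in the matrix clause.
*each philosopher* > *several students* would require crossing that boundary, which is illicit.

No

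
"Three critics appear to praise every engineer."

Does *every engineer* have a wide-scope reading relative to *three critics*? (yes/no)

*every engineer* is the object of the infinitival complement of a raising predicate; raising infinitives are transparent for QR, so the two DPs are in effect clausemates.
Clause-internal QR can adjoin the lower DP above the subject, yielding the inverse reading.
So *every engineer* > *three critics* is among the available readings.

Yes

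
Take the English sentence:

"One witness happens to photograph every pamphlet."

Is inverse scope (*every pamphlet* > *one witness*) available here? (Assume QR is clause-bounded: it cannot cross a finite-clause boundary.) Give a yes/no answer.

The matrix predicate is a raising verb, whose infinitival complement is not a scope island — *every pamphlet* can QR into the matrix clause.
Ordinary QR to a clause-peripheral position gives the wide-scope LF for the lower DP.
The sentence is scopally ambiguous between *one witness* > *every pamphlet* and *every pamphlet* > *one witness*.

Yes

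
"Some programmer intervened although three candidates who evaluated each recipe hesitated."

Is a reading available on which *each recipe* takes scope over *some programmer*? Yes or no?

No

The target quantifier *each recipe* is part of the relative clause *who evaluated each recipe*, which is itself inside the adjunct *although three candidates who evaluated each recipe hesitated*.
Two island boundaries intervene — the relative clause and the adjunct. Either alone would block QR.
So *each recipe* cannot raise high enough to outscope *some programmer*; only the surface ordering *some programmer* > *each recipe* is available.
(Only the surface reading survives: one fixed programmer with respect to all the relevant recipes.)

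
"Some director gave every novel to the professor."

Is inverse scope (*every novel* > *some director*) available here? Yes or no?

*some director* and *every novel* are co-arguments of the matrix verb, with nothing but a clause-internal boundary between them.
Nothing blocks QR of the lower DP to a position above the higher one, so inverse scope is available.
So *every novel* > *some director* is among the available readings.

Yes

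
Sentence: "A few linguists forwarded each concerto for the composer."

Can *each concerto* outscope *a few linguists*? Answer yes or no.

Yes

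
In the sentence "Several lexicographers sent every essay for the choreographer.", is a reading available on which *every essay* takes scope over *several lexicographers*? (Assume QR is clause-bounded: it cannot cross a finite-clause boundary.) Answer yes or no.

Yes

*every essay* and *several lexicographers* are in the same minimal clause.
Since no island is crossed, the inverse ordering is licensed alongside surface scope.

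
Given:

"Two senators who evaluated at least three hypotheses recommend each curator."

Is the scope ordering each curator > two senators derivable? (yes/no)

The relative clause *who evaluated at least three hypotheses* modifies *two senators*, but *each curator* is not inside that relative clause — it is an argument of the matrix verb.
Nothing blocks QR of the lower DP to a position above the higher one, so inverse scope is available.

Yes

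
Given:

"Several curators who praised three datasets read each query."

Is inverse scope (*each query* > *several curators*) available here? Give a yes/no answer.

Although the sentence contains a relative clause (*who praised three datasets*), *each query* is outside it, in the matrix VP.
Clause-internal QR can adjoin the lower DP above the subject, yielding the inverse reading.
So *each query* > *several curators* is among the available readings.

Yes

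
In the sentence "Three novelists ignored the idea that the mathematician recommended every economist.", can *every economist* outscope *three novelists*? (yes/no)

The DP *every economist* is contained in the complex NP *the idea that the mathematician recommended every economist*.
The complex NP is opaque for QR — the quantifier is frozen inside the noun's complement.
*every economist* > *three novelists* would require crossing that boundary, which is illicit.

No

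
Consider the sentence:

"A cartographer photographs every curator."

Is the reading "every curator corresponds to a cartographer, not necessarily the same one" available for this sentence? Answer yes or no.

This is the *every curator* > *a cartographer* reading.
Both DPs are arguments of the same predicate; there is no clause or island boundary between them.
With no island boundary between them, the object can take inverse scope over the subject via ordinary QR within the clause.

Yes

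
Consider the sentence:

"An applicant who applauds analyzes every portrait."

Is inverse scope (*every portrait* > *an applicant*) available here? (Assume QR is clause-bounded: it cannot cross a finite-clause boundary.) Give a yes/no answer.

Yes

Although the sentence contains a relative clause (*who applauds*), *every portrait* is outside it, in the matrix VP.
QR within a single clause is free, so the lower quantifier may take scope over the higher one.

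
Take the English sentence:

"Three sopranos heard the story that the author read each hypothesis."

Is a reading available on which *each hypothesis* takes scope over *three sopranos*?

*each hypothesis* sits inside the complex NP *the story that the author read each hypothesis*.
Noun-complement clauses are scope islands (the Complex NP Constraint): a quantifier inside one cannot scope into the matrix.
So *each hypothesis* cannot raise to a position above *three sopranos*.

No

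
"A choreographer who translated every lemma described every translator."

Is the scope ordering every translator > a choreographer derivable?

The relative clause *who translated every lemma* modifies *a choreographer*, but *every translator* is not inside that relative clause — it is an argument of the matrix verb.
Clause-internal QR can adjoin the lower DP above the subject, yielding the inverse reading.

Yes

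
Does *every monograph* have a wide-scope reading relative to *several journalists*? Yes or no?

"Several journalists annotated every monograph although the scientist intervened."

The adjunct island is irrelevant here — *every monograph* and *several journalists* are both in the matrix clause.
Nothing blocks QR of the lower DP to a position above the higher one, so inverse scope is available.
So *every monograph* > *several journalists* is among the available readings.

Yes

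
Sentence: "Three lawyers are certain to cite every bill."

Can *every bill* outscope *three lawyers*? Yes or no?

Infinitival complements of raising predicates do not block QR; *every bill* and *three lawyers* are effectively clausemates.
With no island boundary between them, the object can take inverse scope over the subject via ordinary QR within the clause.

Yes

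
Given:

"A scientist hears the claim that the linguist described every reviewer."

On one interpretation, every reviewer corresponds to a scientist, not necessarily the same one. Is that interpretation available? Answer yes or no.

No

The described interpretation is the *every reviewer* > *a scientist* scoping.
*every reviewer* sits inside the complex NP *the claim that the linguist described every reviewer*.
The Complex NP Constraint bars QR out of the complement clause of a noun.
The inverse ordering *every reviewer* > *a scientist* is therefore underivable.
(Only the surface reading survives: one fixed scientist with respect to all the relevant reviewers.)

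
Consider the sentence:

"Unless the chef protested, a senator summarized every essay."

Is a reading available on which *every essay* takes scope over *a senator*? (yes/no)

Although there is an adjunct clause, *every essay* is in the main clause, not inside the adjunct.
With no island boundary between them, the object can take inverse scope over the subject via ordinary QR within the clause.

Yes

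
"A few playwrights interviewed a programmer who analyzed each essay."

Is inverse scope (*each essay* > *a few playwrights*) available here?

No

*each essay* is embedded in the relative clause *who analyzed each essay* modifying *a programmer*.
Relative clauses block scope extraction: QR cannot target a position outside the modified NP.
So the wide-scope reading for *each essay* is blocked.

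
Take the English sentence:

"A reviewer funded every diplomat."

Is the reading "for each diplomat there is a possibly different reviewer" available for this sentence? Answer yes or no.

This is the *every diplomat* > *a reviewer* reading.
*a reviewer* and *every diplomat* are co-arguments of the matrix verb, with nothing but a clause-internal boundary between them.
With no island boundary between them, the object can take inverse scope over the subject via ordinary QR within the clause.

Yes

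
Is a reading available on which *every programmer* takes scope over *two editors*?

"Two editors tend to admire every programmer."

Yes

*every programmer* is the object of the infinitival complement of a raising predicate; raising infinitives are transparent for QR, so the two DPs are in effect clausemates.
With no island boundary between them, the object can take inverse scope over the subject via ordinary QR within the clause.
The sentence is scopally ambiguous between *two editors* > *every programmer* and *every programmer* > *two editors*.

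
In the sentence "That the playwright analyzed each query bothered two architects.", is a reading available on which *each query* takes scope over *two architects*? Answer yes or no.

No

The target quantifier *each query* is part of the sentential subject *that the playwright analyzed each query*.
Sentential subjects are islands: a quantifier inside the subject clause cannot raise over the matrix predicate.
There is no licit LF on which *each query* c-commands *two architects*.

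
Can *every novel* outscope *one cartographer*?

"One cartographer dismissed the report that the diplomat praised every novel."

No

*every novel* sits inside the complex NP *the report that the diplomat praised every novel*.
Since the clause is the complement of a nominal head, the CNPC blocks scope extraction.
The inverse ordering *every novel* > *one cartographer* is therefore underivable.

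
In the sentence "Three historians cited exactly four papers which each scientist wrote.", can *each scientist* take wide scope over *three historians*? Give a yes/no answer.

*each scientist* is embedded in the relative clause *which each scientist wrote* modifying *exactly four papers*.
A relative clause is a scope island — quantifier raising cannot cross its boundary.
*each scientist* > *three historians* would require crossing that boundary, which is illicit.

No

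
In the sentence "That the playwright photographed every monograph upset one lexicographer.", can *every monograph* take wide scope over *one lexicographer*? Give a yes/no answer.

Structurally, *every monograph* is inside the sentential subject *that the playwright photographed every monograph*.
Clausal subjects are scope islands; QR from inside the subject into the matrix is barred.
So *every monograph* cannot raise to a position above *one lexicographer*.

No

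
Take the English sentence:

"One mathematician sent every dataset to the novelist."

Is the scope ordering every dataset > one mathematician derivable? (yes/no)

Yes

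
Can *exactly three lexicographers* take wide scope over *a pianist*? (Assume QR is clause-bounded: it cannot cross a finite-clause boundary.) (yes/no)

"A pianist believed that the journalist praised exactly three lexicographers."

No

Structurally, *exactly three lexicographers* is inside the finite complement clause *that the journalist praised exactly three lexicographers*.
Given the clause-boundedness assumption, QR cannot cross the finite CP into the matrix.
So *exactly three lexicographers* cannot raise high enough to outscope *a pianist*; only the surface ordering *a pianist* > *exactly three lexicographers* is available.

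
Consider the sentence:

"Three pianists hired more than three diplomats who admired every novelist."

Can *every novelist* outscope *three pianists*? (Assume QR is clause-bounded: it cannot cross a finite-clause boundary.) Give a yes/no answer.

The DP *every novelist* is contained in the relative clause *who admired every novelist* modifying *more than three diplomats*.
The relative clause forms an island for QR, so the quantifier is confined to the head noun's restrictor.
*every novelist* is confined to the island and cannot take scope over *three pianists*.

No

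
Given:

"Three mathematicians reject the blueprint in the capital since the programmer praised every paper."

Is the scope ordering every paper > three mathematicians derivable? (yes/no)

*every paper* sits inside the adjunct clause *since the programmer praised every paper*.
The adjunct-island constraint bars QR out of an adverbial clause.
So *every paper* cannot raise high enough to outscope *three mathematicians*; only the surface ordering *three mathematicians* > *every paper* is available.

No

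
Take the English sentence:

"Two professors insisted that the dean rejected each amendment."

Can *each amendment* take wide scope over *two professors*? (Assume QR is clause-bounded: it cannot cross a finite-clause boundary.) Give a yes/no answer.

*each amendment* sits inside the finite complement clause *that the dean rejected each amendment*.
Under clause-bounded QR, a quantifier in an embedded finite clause cannot raise into the matrix clause.
There is no licit LF on which *each amendment* c-commands *two professors*.

No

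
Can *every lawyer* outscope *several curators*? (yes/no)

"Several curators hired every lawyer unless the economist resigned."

The adjunct island is irrelevant here — *every lawyer* and *several curators* are both in the matrix clause.
Ordinary QR to a clause-peripheral position gives the wide-scope LF for the lower DP.

Yes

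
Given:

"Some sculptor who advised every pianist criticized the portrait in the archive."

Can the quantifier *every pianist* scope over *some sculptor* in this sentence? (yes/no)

No

The DP *every pianist* is contained in the relative clause *who advised every pianist*.
QR out of a relative clause is ruled out by the relative-clause island constraint.
So the wide-scope reading for *every pianist* is blocked.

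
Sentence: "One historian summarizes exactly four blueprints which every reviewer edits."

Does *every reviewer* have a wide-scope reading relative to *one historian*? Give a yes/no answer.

No

*every reviewer* sits inside the relative clause *which every reviewer edits* modifying *exactly four blueprints*.
The relative clause forms an island for QR, so the quantifier is confined to the head noun's restrictor.
So *every reviewer* cannot raise to a position above *one historian*.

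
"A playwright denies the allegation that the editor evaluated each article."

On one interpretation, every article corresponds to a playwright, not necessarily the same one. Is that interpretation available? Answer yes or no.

No

This is the *each article* > *a playwright* reading.
Structurally, *each article* is inside the complex NP *the allegation that the editor evaluated each article*.
Noun-complement clauses are scope islands (the Complex NP Constraint): a quantifier inside one cannot scope into the matrix.
Hence only narrow scope for *each article* (under *a playwright*) survives.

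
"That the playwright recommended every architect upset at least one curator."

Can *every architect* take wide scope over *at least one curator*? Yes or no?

*every architect* occurs within the sentential subject *that the playwright recommended every architect*.
The subject-island constraint blocks QR out of a clausal subject.
So *every architect* cannot raise to a position above *at least one curator*.

No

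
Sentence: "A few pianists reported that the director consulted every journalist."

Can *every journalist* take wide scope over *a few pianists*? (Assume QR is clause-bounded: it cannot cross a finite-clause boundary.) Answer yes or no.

No

*every journalist* is embedded in the finite complement clause *that the director consulted every journalist*.
Given the clause-boundedness assumption, QR cannot cross the finite CP into the matrix.
There is no licit LF on which *every journalist* c-commands *a few pianists*.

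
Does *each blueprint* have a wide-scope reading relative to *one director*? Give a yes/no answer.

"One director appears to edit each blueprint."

*each blueprint* is the object of the infinitival complement of a raising predicate; raising infinitives are transparent for QR, so the two DPs are in effect clausemates.
QR within a single clause is free, so the lower quantifier may take scope over the higher one.

Yes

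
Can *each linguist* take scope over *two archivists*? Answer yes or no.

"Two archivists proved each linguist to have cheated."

Yes

The ECM infinitive is scope-transparent — *each linguist* is free to raise above *two archivists*.
Since no island is crossed, the inverse ordering is licensed alongside surface scope.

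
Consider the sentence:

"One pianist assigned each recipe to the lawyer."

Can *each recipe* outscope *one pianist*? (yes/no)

*each recipe* and *one pianist* are in the same minimal clause.
Nothing blocks QR of the lower DP to a position above the higher one, so inverse scope is available.

Yes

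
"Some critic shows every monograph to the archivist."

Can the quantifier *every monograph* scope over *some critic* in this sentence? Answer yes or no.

Yes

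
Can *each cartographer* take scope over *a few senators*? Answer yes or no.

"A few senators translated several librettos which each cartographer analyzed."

No

*each cartographer* is embedded in the relative clause *which each cartographer analyzed* modifying *several librettos*.
A relative clause is a scope island — quantifier raising cannot cross its boundary.
*each cartographer* > *a few senators* would require crossing that boundary, which is illicit.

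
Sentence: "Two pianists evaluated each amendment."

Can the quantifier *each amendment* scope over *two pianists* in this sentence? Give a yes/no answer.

Yes

*each amendment* and *two pianists* are in the same minimal clause.
No island intervenes, so both surface and inverse scope are derivable.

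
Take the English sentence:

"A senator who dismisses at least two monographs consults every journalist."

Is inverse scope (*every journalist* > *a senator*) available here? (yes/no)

The relative clause *who dismisses at least two monographs* modifies *a senator*, but *every journalist* is not inside that relative clause — it is an argument of the matrix verb.
QR within a single clause is free, so the lower quantifier may take scope over the higher one.

Yes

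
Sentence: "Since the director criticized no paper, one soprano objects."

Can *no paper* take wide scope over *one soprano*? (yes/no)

The DP *no paper* is contained in the adjunct clause *since the director criticized no paper*.
Scope out of an adjunct clause is unavailable: QR respects the adjunct-island constraint.
*no paper* is confined to the island and cannot take scope over *one soprano*.

No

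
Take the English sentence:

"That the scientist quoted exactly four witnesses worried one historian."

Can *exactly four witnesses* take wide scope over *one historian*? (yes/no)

No

The target quantifier *exactly four witnesses* is part of the sentential subject *that the scientist quoted exactly four witnesses*.
The Sentential Subject Constraint rules out raising the quantifier out of the that-clause subject.
So *exactly four witnesses* cannot raise to a position above *one historian*.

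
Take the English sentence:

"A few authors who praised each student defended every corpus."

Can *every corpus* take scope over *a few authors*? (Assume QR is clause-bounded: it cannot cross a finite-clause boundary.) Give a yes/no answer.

The relative clause *who praised each student* modifies *a few authors*, but *every corpus* is not inside that relative clause — it is an argument of the matrix verb.
Clause-internal QR can adjoin the lower DP above the subject, yielding the inverse reading.

Yes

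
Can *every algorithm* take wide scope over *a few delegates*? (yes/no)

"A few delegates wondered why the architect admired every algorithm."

No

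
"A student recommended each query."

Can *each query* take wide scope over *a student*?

Both DPs are arguments of the same predicate; there is no clause or island boundary between them.
With no island boundary between them, the object can take inverse scope over the subject via ordinary QR within the clause.

Yes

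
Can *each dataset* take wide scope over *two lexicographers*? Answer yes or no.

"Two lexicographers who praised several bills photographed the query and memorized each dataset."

*each dataset* occurs within one conjunct of the coordinate structure (*memorized each dataset*).
Asymmetric QR out of one conjunct violates the Coordinate Structure Constraint.
So *each dataset* cannot raise high enough to outscope *two lexicographers*; only the surface ordering *two lexicographers* > *each dataset* is available.

No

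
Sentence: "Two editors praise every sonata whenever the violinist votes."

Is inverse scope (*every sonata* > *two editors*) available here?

Yes

Although there is an adjunct clause, *every sonata* is in the main clause, not inside the adjunct.
No island intervenes, so both surface and inverse scope are derivable.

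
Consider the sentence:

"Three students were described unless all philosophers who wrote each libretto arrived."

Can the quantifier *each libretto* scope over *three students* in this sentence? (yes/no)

*each libretto* sits inside the relative clause *who wrote each libretto*, which is itself inside the adjunct *unless all philosophers who wrote each libretto arrived*.
Two island boundaries intervene — the relative clause and the adjunct. Either alone would block QR.
*each libretto* > *three students* would require crossing that boundary, which is illicit.

No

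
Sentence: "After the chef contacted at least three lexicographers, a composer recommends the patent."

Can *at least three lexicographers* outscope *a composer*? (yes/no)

No

The DP *at least three lexicographers* is contained in the adjunct clause *after the chef contacted at least three lexicographers*.
The adjunct-island constraint bars QR out of an adverbial clause.
So the wide-scope reading for *at least three lexicographers* is blocked.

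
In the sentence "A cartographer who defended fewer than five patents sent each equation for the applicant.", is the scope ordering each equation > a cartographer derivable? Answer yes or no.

Yes

Although the sentence contains a relative clause (*who defended fewer than five patents*), *each equation* is outside it, in the matrix VP.
No island intervenes, so both surface and inverse scope are derivable.
The sentence is scopally ambiguous between *a cartographer* > *each equation* and *each equation* > *a cartographer*.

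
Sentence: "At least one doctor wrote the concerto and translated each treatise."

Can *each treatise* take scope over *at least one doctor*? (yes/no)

No

*each treatise* occurs within one conjunct of the coordinate structure (*translated each treatise*).
Asymmetric QR out of one conjunct violates the Coordinate Structure Constraint.
The inverse ordering *each treatise* > *at least one doctor* is therefore underivable.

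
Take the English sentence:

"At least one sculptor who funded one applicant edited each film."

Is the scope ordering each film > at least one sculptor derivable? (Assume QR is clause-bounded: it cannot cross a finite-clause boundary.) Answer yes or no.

Yes

Although the sentence contains a relative clause (*who funded one applicant*), *each film* is outside it, in the matrix VP.
QR within a single clause is free, so the lower quantifier may take scope over the higher one.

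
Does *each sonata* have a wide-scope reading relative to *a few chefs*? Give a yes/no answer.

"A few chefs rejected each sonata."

*a few chefs* and *each sonata* are co-arguments of the matrix verb, with nothing but a clause-internal boundary between them.
QR within a single clause is free, so the lower quantifier may take scope over the higher one.

Yes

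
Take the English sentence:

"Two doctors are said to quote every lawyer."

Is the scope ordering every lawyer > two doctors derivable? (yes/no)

Yes

*every lawyer* is the object of the infinitival complement of a raising predicate; raising infinitives are transparent for QR, so the two DPs are in effect clausemates.
Ordinary QR to a clause-peripheral position gives the wide-scope LF for the lower DP.
The sentence is scopally ambiguous between *two doctors* > *every lawyer* and *every lawyer* > *two doctors*.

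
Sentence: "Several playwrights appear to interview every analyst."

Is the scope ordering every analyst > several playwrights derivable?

Raising constructions are monoclausal for scope purposes; *every analyst* is not separated from *several playwrights* by any island.
Nothing blocks QR of the lower DP to a position above the higher one, so inverse scope is available.

Yes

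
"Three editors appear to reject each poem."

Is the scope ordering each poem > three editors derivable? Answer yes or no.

Yes

The matrix predicate is a raising verb, whose infinitival complement is not a scope island — *each poem* can QR into the matrix clause.
With no island boundary between them, the object can take inverse scope over the subject via ordinary QR within the clause.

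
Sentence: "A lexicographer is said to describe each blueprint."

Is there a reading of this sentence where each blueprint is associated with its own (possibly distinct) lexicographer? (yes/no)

Yes

That reading corresponds to *each blueprint* > *a lexicographer*.
Raising constructions are monoclausal for scope purposes; *each blueprint* is not separated from *a lexicographer* by any island.
No island intervenes, so both surface and inverse scope are derivable.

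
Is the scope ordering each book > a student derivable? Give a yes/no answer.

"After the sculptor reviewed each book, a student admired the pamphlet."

No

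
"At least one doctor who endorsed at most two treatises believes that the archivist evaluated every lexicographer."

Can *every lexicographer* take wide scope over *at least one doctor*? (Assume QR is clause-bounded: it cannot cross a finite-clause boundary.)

*every lexicographer* sits inside the finite complement clause *that the archivist evaluated every lexicographer*.
Given the clause-boundedness assumption, QR cannot cross the finite CP into the matrix.
*every lexicographer* is confined to the island and cannot take scope over *at least one doctor*.
(Only the surface reading survives: one fixed doctor with respect to all the relevant lexicographers.)

No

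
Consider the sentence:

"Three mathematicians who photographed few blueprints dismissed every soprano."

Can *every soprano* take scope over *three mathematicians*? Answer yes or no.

The RC *who photographed few blueprints* is an island, but *every soprano* is not inside it — it is the matrix object, a clausemate of *three mathematicians*.
With no island boundary between them, the object can take inverse scope over the subject via ordinary QR within the clause.

Yes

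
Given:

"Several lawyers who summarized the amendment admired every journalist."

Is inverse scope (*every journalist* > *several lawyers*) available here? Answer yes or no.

*every journalist* is a matrix argument; only *several lawyers* is modified by the relative clause *who summarized the amendment*, so the RC island is irrelevant to the target quantifier.
Since no island is crossed, the inverse ordering is licensed alongside surface scope.
Both orderings are possible: *several lawyers* > *every journalist* and *every journalist* > *several lawyers*.

Yes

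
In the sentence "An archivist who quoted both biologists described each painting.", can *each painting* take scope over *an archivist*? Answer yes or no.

Yes

The relative clause *who quoted both biologists* modifies *an archivist*, but *each painting* is not inside that relative clause — it is an argument of the matrix verb.
Ordinary QR to a clause-peripheral position gives the wide-scope LF for the lower DP.
The sentence is scopally ambiguous between *an archivist* > *each painting* and *each painting* > *an archivist*.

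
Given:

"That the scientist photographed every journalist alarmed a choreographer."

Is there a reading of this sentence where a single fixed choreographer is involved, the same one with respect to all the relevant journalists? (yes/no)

Yes

This is the *a choreographer* > *every journalist* reading.
Nothing needs to raise out of an island for *a choreographer* > *every journalist*: *a choreographer* takes scope from its matrix position over the clause containing *every journalist*.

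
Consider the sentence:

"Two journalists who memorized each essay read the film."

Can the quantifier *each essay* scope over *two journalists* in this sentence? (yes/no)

No

*each essay* sits inside the relative clause *who memorized each essay*.
Relative clauses block scope extraction: QR cannot target a position outside the modified NP.
So the wide-scope reading for *each essay* is blocked.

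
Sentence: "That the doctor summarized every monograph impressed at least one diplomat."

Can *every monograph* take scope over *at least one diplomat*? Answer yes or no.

The target quantifier *every monograph* is part of the sentential subject *that the doctor summarized every monograph*.
Sentential subjects are islands: a quantifier inside the subject clause cannot raise over the matrix predicate.
*every monograph* > *at least one diplomat* would require crossing that boundary, which is illicit.

No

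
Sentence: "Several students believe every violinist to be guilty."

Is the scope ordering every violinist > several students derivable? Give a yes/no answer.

Yes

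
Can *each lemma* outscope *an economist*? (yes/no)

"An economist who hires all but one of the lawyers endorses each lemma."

Yes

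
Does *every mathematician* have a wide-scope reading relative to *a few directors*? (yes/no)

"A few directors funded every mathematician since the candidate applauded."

Yes

Although there is an adjunct clause, *every mathematician* is in the main clause, not inside the adjunct.
With no island boundary between them, the object can take inverse scope over the subject via ordinary QR within the clause.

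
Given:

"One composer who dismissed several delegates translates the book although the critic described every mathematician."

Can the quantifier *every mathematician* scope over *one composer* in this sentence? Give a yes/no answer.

No

*every mathematician* sits inside the adjunct clause *although the critic described every mathematician*.
Adverbial clauses are not L-marked, so they are barriers for QR — the quantifier cannot escape the adjunct.
So *every mathematician* cannot raise high enough to outscope *one composer*; only the surface ordering *one composer* > *every mathematician* is available.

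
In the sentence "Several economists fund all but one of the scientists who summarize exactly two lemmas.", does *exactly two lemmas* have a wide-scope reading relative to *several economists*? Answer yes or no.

*exactly two lemmas* sits inside the relative clause *who summarize exactly two lemmas* modifying *all but one of the scientists*.
A relative clause is a scope island — quantifier raising cannot cross its boundary.
Hence only narrow scope for *exactly two lemmas* (under *several economists*) survives.

No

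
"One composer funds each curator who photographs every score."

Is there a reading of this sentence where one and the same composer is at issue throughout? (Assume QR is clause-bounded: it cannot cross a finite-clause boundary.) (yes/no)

Yes

The paraphrase describes the scope ordering *one composer* > *every score*.
Nothing needs to raise for *one composer* > *every score*, so no island constraint is at stake.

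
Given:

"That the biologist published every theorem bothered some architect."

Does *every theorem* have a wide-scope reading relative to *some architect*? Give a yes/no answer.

No

*every theorem* occurs within the sentential subject *that the biologist published every theorem*.
Subjects — clausal subjects included — are islands for extraction, and QR is no exception.
The ordering *every theorem* > *some architect* is therefore underivable.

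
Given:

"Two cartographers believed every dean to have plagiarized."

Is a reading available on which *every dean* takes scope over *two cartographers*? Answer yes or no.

*every dean* is an ECM subject; ECM complements are not islands, and the embedded quantifier may take matrix scope.
Ordinary QR to a clause-peripheral position gives the wide-scope LF for the lower DP.
Both orderings are possible: *two cartographers* > *every dean* and *every dean* > *two cartographers*.

Yes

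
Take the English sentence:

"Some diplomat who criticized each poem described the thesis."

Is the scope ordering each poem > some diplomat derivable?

Structurally, *each poem* is inside the relative clause *who criticized each poem*.
The relative clause forms an island for QR, so the quantifier is confined to the head noun's restrictor.
There is no licit LF on which *each poem* c-commands *some diplomat*.
(Only the surface reading survives: one fixed diplomat with respect to all the relevant poems.)

No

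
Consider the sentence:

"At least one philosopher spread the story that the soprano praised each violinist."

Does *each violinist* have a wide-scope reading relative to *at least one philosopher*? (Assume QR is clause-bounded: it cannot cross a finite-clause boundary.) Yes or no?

*each violinist* occurs within the complex NP *the story that the soprano praised each violinist*.
A that-clause complement to a noun is an island; QR cannot cross the NP boundary.
There is no licit LF on which *each violinist* c-commands *at least one philosopher*.

No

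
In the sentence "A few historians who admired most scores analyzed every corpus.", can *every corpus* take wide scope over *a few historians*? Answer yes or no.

*every corpus* sits in the matrix clause, not in the relative clause on *a few historians*.
Nothing blocks QR of the lower DP to a position above the higher one, so inverse scope is available.

Yes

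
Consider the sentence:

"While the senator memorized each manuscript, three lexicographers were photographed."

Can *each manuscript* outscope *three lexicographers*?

No

*each manuscript* is embedded in the adjunct clause *while the senator memorized each manuscript*.
Adverbial clauses are not L-marked, so they are barriers for QR — the quantifier cannot escape the adjunct.
So *each manuscript* cannot raise to a position above *three lexicographers*.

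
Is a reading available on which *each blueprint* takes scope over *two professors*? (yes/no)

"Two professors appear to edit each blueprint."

*each blueprint* is the object of the infinitival complement of a raising predicate; raising infinitives are transparent for QR, so the two DPs are in effect clausemates.
Ordinary QR to a clause-peripheral position gives the wide-scope LF for the lower DP.

Yes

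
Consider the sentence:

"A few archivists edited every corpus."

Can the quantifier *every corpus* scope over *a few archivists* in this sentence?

Yes

*a few archivists* and *every corpus* are co-arguments of the matrix verb, with nothing but a clause-internal boundary between them.
Clause-internal QR can adjoin the lower DP above the subject, yielding the inverse reading.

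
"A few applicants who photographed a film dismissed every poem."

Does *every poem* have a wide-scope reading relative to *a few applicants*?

Yes

The RC *who photographed a film* is an island, but *every poem* is not inside it — it is the matrix object, a clausemate of *a few applicants*.
QR within a single clause is free, so the lower quantifier may take scope over the higher one.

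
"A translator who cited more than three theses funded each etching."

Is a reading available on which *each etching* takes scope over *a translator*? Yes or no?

Yes

Although the sentence contains a relative clause (*who cited more than three theses*), *each etching* is outside it, in the matrix VP.
Ordinary QR to a clause-peripheral position gives the wide-scope LF for the lower DP.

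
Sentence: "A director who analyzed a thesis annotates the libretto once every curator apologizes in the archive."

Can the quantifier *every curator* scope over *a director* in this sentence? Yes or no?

*every curator* occurs within the adjunct clause *once every curator apologizes in the archive*.
Adjuncts are opaque for quantifier raising; a quantifier in an adjunct stays inside it.
There is no licit LF on which *every curator* c-commands *a director*.
(Only the surface reading survives: one fixed director with respect to all the relevant curators.)

No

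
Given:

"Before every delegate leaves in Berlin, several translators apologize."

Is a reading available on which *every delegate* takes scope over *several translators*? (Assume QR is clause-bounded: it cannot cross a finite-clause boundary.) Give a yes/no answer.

No

The target quantifier *every delegate* is part of the adjunct clause *before every delegate leaves in Berlin*.
Adverbial clauses are not L-marked, so they are barriers for QR — the quantifier cannot escape the adjunct.
So the wide-scope reading for *every delegate* is blocked.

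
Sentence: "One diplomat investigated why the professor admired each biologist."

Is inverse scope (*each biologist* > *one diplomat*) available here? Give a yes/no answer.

*each biologist* is embedded in the embedded question *why the professor admired each biologist*.
Embedded wh-clauses are opaque for QR, so the quantifier stays inside the question.
So *each biologist* cannot raise to a position above *one diplomat*.

No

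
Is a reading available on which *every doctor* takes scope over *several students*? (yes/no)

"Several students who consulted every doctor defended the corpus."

No

*every doctor* sits inside the relative clause *who consulted every doctor*.
QR out of a relative clause is ruled out by the relative-clause island constraint.
*every doctor* is confined to the island and cannot take scope over *several students*.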